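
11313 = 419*27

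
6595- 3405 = 3190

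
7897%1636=1353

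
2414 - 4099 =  - 1685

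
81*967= 78327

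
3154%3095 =59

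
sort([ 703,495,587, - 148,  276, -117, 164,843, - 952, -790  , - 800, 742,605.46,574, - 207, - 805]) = [ - 952, - 805, - 800, - 790 , - 207, - 148,-117, 164,276,495,  574,587,605.46,703, 742, 843]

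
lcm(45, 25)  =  225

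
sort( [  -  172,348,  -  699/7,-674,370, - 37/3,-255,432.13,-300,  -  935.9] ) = [ - 935.9, - 674, - 300, - 255, - 172, - 699/7,-37/3,  348, 370, 432.13] 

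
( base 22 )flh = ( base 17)19D4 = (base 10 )7739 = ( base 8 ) 17073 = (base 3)101121122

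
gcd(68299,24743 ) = 1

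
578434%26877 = 14017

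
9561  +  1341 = 10902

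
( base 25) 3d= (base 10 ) 88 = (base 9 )107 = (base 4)1120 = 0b1011000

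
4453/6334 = 4453/6334 = 0.70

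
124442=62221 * 2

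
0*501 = 0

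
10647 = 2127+8520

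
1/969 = 1/969 = 0.00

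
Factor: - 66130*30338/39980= - 100312597/1999 = - 7^1*11^1 * 17^1*197^1 * 389^1 * 1999^( - 1)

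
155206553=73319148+81887405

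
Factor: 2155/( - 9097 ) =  - 5^1*11^( - 1)*431^1*827^ (-1)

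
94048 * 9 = 846432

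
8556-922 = 7634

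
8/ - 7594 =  - 1 + 3793/3797 =- 0.00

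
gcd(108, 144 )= 36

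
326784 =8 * 40848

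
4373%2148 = 77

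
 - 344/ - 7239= 344/7239 =0.05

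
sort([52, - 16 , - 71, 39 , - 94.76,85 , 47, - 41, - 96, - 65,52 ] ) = [ - 96,  -  94.76, - 71, - 65, - 41,-16 , 39, 47, 52,52,85 ]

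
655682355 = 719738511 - 64056156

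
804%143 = 89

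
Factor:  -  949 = - 13^1*73^1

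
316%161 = 155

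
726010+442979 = 1168989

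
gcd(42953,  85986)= 1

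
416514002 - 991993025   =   - 575479023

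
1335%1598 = 1335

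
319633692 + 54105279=373738971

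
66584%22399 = 21786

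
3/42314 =3/42314 =0.00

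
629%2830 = 629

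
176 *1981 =348656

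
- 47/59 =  - 47/59 =- 0.80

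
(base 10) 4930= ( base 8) 11502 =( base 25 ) 7m5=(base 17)1010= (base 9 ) 6677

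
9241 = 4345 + 4896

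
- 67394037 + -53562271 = - 120956308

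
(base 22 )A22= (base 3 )20200222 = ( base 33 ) 4G2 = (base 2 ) 1001100010110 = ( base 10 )4886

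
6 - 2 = 4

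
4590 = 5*918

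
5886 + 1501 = 7387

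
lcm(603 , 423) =28341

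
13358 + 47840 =61198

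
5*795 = 3975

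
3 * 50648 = 151944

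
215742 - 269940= - 54198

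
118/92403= 118/92403 = 0.00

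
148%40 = 28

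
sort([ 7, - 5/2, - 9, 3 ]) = [- 9, - 5/2, 3,7 ] 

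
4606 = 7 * 658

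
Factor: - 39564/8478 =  - 2^1*3^( - 1)*7^1=- 14/3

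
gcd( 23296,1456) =1456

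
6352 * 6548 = 41592896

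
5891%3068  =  2823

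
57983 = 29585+28398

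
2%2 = 0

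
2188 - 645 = 1543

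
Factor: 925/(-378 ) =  - 2^( - 1)*3^( - 3)*5^2*7^(-1)*37^1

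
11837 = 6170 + 5667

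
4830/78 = 805/13 = 61.92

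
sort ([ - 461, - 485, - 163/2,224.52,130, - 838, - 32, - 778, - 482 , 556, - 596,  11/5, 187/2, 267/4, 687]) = [ - 838, - 778 , - 596, - 485, - 482, - 461,-163/2, - 32, 11/5 , 267/4, 187/2,130,224.52,  556, 687] 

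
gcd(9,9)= 9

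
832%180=112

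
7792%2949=1894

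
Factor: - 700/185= -2^2  *5^1*7^1 * 37^( - 1)=- 140/37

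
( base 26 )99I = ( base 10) 6336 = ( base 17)14FC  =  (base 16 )18C0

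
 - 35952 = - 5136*7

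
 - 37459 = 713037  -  750496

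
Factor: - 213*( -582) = 123966 = 2^1*3^2*71^1*97^1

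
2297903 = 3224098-926195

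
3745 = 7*535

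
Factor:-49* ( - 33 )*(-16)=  - 25872 = -2^4*3^1*7^2 * 11^1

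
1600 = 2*800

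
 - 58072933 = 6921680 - 64994613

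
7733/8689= 7733/8689 = 0.89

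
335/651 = 335/651 =0.51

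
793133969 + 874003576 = 1667137545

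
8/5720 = 1/715 = 0.00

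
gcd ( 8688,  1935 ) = 3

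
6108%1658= 1134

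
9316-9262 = 54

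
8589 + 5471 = 14060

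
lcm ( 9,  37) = 333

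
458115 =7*65445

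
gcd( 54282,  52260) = 6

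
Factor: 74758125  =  3^1*5^4* 13^1*3067^1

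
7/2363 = 7/2363 = 0.00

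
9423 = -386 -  - 9809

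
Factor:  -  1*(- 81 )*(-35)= -2835 = -3^4*5^1*7^1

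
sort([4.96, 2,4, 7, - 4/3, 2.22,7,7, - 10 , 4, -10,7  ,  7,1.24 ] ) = [-10, - 10, - 4/3,1.24,2, 2.22, 4,  4,4.96, 7 , 7,7,7,7 ] 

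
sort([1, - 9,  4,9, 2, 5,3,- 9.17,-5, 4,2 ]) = [ - 9.17, - 9, - 5, 1, 2,2, 3,4, 4,5, 9]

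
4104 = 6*684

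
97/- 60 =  - 2 + 23/60 = - 1.62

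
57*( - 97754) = -5571978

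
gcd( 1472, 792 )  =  8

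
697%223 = 28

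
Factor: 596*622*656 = 243187072 = 2^7*41^1*149^1*311^1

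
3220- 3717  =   - 497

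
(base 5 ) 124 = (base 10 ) 39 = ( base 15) 29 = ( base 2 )100111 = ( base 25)1E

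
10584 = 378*28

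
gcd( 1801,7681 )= 1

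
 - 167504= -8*20938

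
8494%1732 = 1566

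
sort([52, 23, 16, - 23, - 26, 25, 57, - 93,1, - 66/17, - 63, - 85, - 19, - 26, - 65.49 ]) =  [  -  93, - 85 , - 65.49, - 63, - 26, - 26, - 23, - 19, - 66/17, 1, 16,  23,25,52,57 ]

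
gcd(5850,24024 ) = 78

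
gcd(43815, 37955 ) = 5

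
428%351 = 77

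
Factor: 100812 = 2^2*3^1 * 31^1*271^1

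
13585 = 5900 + 7685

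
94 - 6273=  - 6179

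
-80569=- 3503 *23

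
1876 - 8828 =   -  6952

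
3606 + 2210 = 5816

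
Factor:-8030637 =  -  3^3*43^1 * 6917^1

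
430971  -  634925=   -  203954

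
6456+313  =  6769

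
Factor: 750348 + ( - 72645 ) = 677703 = 3^1*13^1 * 17377^1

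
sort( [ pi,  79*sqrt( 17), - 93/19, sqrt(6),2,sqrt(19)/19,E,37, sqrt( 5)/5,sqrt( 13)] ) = [ - 93/19 , sqrt( 19)/19,sqrt( 5) /5, 2,sqrt ( 6),E, pi,sqrt (13),37 , 79*sqrt(17)]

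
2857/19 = 2857/19 = 150.37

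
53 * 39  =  2067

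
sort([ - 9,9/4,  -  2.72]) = [ - 9 , - 2.72,9/4] 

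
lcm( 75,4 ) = 300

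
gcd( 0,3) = 3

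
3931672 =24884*158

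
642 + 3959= 4601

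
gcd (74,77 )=1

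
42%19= 4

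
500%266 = 234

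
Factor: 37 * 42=1554=2^1*3^1*7^1 *37^1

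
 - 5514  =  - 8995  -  -3481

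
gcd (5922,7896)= 1974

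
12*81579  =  978948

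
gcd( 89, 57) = 1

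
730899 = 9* 81211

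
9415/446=9415/446  =  21.11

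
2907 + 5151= 8058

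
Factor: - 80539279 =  - 263^1*373^1*821^1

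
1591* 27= 42957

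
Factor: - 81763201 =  - 13^1 *6289477^1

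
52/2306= 26/1153 = 0.02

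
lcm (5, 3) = 15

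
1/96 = 1/96 = 0.01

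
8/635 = 8/635 =0.01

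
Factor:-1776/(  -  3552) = 2^(- 1 ) =1/2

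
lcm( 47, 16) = 752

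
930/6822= 155/1137 = 0.14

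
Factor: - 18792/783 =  - 2^3* 3^1 = - 24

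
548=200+348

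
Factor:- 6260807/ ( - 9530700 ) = 2^( - 2 )*3^( - 1)*5^(-2 )*7^1*23^1*37^1 * 1051^1*31769^(-1) 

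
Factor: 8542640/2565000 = 213566/64125 = 2^1 * 3^( -3 )*5^( - 3 )*19^( - 1)*106783^1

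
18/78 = 3/13 = 0.23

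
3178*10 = 31780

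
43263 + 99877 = 143140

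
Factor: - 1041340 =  - 2^2*5^1* 52067^1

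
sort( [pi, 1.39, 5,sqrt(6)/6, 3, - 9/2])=[ - 9/2,sqrt(6) /6, 1.39,3,  pi,5]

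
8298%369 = 180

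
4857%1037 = 709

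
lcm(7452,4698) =216108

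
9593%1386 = 1277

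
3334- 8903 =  - 5569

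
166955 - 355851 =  - 188896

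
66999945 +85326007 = 152325952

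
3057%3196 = 3057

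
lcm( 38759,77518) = 77518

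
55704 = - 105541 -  - 161245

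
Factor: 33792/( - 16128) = -2^2*3^( - 1)*7^(  -  1)*11^1 = - 44/21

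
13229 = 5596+7633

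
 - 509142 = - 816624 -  - 307482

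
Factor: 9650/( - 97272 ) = -25/252 =- 2^( - 2) * 3^ ( - 2 ) * 5^2 * 7^( - 1)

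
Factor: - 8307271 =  - 7^1 *17^1*69809^1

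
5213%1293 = 41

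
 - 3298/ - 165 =3298/165=19.99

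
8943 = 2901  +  6042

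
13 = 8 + 5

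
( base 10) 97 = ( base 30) 37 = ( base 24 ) 41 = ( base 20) 4H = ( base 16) 61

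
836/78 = 10 + 28/39 = 10.72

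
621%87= 12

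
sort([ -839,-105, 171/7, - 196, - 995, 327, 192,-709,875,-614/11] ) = [ - 995, -839,  -  709,-196,  -  105,  -  614/11 , 171/7, 192, 327, 875 ] 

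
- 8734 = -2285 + -6449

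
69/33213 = 23/11071 = 0.00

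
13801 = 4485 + 9316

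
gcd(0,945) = 945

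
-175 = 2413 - 2588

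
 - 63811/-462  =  5801/42 = 138.12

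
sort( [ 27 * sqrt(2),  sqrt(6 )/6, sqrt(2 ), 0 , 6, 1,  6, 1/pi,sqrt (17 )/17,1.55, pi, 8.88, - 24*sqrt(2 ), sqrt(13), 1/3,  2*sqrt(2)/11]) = [ - 24 * sqrt( 2 ), 0,sqrt( 17) /17, 2*sqrt(2 )/11 , 1/pi, 1/3,sqrt(6 ) /6, 1, sqrt(2),  1.55,pi,sqrt(13),6, 6,  8.88,27*sqrt ( 2 )] 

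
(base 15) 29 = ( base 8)47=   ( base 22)1H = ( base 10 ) 39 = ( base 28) 1b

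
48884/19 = 2572 + 16/19  =  2572.84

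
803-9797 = - 8994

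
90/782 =45/391=0.12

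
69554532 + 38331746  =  107886278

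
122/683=122/683=0.18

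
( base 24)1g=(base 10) 40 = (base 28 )1c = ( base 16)28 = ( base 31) 19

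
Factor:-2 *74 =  - 148=-  2^2*37^1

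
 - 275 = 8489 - 8764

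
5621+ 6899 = 12520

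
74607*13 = 969891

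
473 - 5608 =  -5135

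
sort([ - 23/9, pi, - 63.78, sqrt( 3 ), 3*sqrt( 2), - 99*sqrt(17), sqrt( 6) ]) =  [ - 99*sqrt(17 ), - 63.78, - 23/9, sqrt( 3 ), sqrt( 6 ) , pi,3*sqrt(2 )]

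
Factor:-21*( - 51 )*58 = 62118 = 2^1*3^2*7^1*17^1 * 29^1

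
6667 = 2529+4138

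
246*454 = 111684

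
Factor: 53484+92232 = 2^2*3^1*12143^1 = 145716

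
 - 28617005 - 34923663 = -63540668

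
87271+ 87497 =174768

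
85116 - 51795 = 33321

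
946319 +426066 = 1372385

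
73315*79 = 5791885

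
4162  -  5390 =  - 1228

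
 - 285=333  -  618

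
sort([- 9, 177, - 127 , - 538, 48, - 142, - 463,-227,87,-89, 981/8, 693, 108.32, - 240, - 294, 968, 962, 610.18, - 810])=[  -  810, - 538,-463, - 294, - 240,-227, - 142, - 127,- 89, - 9,  48,  87, 108.32,981/8,177, 610.18,693 , 962, 968 ] 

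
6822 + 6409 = 13231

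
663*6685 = 4432155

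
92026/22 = 4183=4183.00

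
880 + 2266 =3146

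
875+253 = 1128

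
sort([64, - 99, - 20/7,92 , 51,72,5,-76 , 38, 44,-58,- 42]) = [- 99, - 76, - 58, - 42, - 20/7 , 5,  38, 44,51,64, 72,92]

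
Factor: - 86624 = -2^5*2707^1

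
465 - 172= 293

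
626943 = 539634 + 87309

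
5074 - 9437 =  - 4363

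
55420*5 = 277100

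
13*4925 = 64025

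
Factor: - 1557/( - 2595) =3/5 =3^1*5^( - 1 )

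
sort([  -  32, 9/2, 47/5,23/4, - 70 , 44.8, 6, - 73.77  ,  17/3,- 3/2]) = [ - 73.77,-70,-32,-3/2,  9/2,17/3,23/4,6,47/5, 44.8 ]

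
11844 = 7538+4306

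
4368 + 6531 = 10899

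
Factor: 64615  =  5^1*12923^1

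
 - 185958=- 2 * 92979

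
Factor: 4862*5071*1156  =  28501413512 = 2^3*11^2*13^1*17^3*  461^1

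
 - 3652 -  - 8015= 4363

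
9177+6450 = 15627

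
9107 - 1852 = 7255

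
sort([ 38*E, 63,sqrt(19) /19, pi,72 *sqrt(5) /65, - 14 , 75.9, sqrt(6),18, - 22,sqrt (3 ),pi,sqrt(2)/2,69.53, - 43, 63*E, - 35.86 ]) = [ - 43, - 35.86, - 22, - 14 , sqrt(19)/19, sqrt( 2)/2,sqrt(3 ), sqrt( 6 ),72*sqrt(5)/65, pi,pi,  18, 63,69.53,75.9,  38*E,63*E ] 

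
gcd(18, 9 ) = 9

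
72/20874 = 12/3479 = 0.00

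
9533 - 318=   9215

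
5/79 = 5/79= 0.06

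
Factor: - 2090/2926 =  - 5^1*7^ (-1) = - 5/7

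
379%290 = 89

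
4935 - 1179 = 3756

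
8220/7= 1174 + 2/7 = 1174.29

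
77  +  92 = 169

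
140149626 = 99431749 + 40717877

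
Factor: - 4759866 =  - 2^1 * 3^2 * 264437^1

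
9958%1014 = 832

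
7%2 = 1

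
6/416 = 3/208 = 0.01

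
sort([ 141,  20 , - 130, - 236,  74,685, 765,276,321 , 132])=[  -  236, - 130, 20,74 , 132,141,  276,321,685,765 ]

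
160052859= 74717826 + 85335033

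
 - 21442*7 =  - 150094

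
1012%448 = 116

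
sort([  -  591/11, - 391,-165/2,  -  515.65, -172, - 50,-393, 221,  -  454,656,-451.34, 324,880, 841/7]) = [ - 515.65,-454 ,  -  451.34, - 393, - 391,-172,  -  165/2, - 591/11, - 50, 841/7 , 221 , 324 , 656, 880]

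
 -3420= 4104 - 7524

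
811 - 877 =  - 66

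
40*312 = 12480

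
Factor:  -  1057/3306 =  - 2^ ( - 1)*3^ ( - 1 )*7^1*19^(  -  1) * 29^( - 1)  *151^1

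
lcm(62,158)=4898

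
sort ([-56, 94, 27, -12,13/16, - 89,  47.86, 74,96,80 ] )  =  [ - 89, - 56, - 12,13/16 , 27 , 47.86, 74,  80,94 , 96] 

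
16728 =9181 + 7547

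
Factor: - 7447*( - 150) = 2^1*3^1*5^2 * 11^1 * 677^1 =1117050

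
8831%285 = 281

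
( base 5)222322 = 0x1e9d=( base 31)84P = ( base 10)7837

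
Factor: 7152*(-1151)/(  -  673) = 2^4*3^1*149^1* 673^(-1) *1151^1=8231952/673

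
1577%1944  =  1577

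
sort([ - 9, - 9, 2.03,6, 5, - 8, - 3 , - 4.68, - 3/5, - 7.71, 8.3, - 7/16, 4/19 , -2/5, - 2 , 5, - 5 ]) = [ - 9, - 9, - 8 , -7.71 ,  -  5, - 4.68  , - 3 , - 2, - 3/5, - 7/16,-2/5,4/19 , 2.03,5, 5, 6,8.3]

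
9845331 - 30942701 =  - 21097370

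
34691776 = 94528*367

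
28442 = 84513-56071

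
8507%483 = 296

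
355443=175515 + 179928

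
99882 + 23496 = 123378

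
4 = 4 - 0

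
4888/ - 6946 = - 2444/3473=- 0.70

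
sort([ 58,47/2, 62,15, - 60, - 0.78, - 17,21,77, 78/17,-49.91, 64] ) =[-60,  -  49.91,-17 , -0.78,  78/17, 15, 21, 47/2 , 58, 62, 64,  77 ] 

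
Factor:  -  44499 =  - 3^1*7^1*13^1*163^1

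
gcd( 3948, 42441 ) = 987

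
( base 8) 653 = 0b110101011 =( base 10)427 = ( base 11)359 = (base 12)2b7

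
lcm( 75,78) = 1950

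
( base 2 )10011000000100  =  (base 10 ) 9732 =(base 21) 1119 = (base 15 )2D3C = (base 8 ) 23004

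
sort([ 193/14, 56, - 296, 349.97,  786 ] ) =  [ - 296,193/14,56,349.97, 786]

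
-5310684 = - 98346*54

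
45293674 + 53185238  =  98478912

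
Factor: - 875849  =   - 13^1*89^1 * 757^1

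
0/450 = 0  =  0.00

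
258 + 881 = 1139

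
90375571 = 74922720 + 15452851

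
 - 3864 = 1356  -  5220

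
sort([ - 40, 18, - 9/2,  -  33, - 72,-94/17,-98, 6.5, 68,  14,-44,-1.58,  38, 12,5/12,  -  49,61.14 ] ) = [ - 98, - 72, - 49, - 44,-40, - 33, - 94/17,-9/2, - 1.58,5/12, 6.5,12,14, 18,  38,  61.14, 68]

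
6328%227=199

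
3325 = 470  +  2855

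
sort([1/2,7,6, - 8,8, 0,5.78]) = [ - 8,0,1/2,  5.78,6, 7,8]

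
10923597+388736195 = 399659792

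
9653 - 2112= 7541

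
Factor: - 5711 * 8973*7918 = - 2^1 *3^2*37^1*107^1*997^1*5711^1 = - 405756350154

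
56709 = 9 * 6301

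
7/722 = 7/722 = 0.01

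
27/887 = 27/887   =  0.03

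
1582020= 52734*30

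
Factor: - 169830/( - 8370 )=17^1*31^(  -  1 ) * 37^1 = 629/31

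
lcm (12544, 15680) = 62720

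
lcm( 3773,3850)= 188650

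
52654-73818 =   -  21164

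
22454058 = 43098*521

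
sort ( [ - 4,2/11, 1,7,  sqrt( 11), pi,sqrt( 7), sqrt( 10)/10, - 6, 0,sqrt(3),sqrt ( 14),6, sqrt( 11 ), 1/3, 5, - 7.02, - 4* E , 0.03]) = [- 4*E,-7.02, - 6, -4,0,0.03, 2/11,  sqrt( 10)/10 , 1/3,1, sqrt(3),  sqrt( 7),pi,sqrt( 11),sqrt( 11 ), sqrt(14),5,6,7]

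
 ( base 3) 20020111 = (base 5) 121144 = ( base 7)16156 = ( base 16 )11C5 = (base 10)4549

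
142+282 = 424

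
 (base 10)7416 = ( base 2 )1110011111000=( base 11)5632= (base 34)6e4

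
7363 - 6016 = 1347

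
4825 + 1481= 6306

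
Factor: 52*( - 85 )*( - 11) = 2^2*5^1*11^1*13^1  *17^1 = 48620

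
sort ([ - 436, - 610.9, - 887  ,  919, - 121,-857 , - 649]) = [ - 887, - 857, - 649, - 610.9, - 436, - 121, 919]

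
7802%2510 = 272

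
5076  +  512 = 5588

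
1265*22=27830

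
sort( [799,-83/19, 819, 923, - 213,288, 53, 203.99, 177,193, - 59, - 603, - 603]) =[ - 603,  -  603, - 213,  -  59,  -  83/19 , 53 , 177, 193, 203.99, 288,799, 819,  923 ]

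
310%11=2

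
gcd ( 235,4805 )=5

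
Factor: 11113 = 11113^1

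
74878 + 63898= 138776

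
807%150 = 57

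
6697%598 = 119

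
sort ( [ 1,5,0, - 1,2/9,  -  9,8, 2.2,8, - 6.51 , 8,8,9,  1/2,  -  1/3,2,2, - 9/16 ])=[  -  9,-6.51, - 1, - 9/16 ,  -  1/3, 0 , 2/9,1/2,1,2,2, 2.2 , 5,8,8,8, 8, 9 ] 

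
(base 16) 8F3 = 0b100011110011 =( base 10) 2291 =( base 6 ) 14335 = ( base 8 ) 4363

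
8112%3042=2028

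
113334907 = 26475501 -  - 86859406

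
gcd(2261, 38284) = 17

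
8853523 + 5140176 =13993699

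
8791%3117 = 2557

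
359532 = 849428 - 489896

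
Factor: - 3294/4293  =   - 122/159 = - 2^1*3^( - 1 )*53^( - 1)*61^1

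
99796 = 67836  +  31960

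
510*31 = 15810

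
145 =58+87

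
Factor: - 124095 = - 3^1*5^1*8273^1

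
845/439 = 845/439=1.92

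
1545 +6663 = 8208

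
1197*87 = 104139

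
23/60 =23/60 = 0.38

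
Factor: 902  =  2^1*11^1*41^1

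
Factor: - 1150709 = - 7^1*164387^1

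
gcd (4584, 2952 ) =24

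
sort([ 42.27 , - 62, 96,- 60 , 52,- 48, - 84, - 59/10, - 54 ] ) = [ - 84, - 62, - 60, - 54, - 48,  -  59/10, 42.27,52, 96] 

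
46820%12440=9500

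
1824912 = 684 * 2668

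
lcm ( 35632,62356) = 249424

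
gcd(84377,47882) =1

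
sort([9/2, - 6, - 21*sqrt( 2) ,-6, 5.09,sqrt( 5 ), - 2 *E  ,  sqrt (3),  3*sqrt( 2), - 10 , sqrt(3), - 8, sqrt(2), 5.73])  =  [- 21* sqrt (2), - 10, - 8 , - 6, - 6 , - 2*E,sqrt(2 ),sqrt( 3),sqrt( 3 ), sqrt( 5 ),3*sqrt( 2),9/2, 5.09,5.73 ]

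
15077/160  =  15077/160= 94.23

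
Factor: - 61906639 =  - 17^1*23^1*158329^1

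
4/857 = 4/857 = 0.00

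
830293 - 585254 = 245039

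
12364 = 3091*4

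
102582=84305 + 18277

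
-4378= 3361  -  7739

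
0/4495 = 0 = 0.00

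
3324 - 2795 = 529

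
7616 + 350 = 7966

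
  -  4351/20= - 218 + 9/20  =  - 217.55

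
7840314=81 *96794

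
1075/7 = 153 +4/7 = 153.57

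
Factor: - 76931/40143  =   - 3^( - 1)*19^1*4049^1*13381^ (-1 ) 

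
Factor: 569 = 569^1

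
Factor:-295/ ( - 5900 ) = 1/20 = 2^( - 2)*5^( - 1 ) 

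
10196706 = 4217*2418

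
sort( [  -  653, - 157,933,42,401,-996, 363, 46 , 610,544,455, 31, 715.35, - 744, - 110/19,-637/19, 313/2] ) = [-996, -744, - 653,-157,-637/19,  -  110/19, 31, 42,46,313/2,363, 401,455,544 , 610, 715.35  ,  933 ] 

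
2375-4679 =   -  2304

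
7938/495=882/55 = 16.04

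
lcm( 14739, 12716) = 648516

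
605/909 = 605/909=0.67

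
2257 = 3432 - 1175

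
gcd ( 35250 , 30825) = 75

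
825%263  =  36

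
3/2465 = 3/2465 = 0.00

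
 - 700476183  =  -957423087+256946904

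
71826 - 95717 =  - 23891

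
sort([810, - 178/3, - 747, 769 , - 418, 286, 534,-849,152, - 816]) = [  -  849,-816,- 747, - 418 , - 178/3, 152, 286,  534,769,810 ]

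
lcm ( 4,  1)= 4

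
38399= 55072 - 16673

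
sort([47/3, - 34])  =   [ -34,47/3 ]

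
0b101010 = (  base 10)42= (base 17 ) 28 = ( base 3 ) 1120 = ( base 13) 33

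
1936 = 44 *44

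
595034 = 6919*86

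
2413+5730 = 8143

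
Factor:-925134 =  - 2^1*3^1*7^1*22027^1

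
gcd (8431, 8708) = 1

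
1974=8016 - 6042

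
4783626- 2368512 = 2415114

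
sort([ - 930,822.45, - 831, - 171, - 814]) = [-930, - 831, - 814 , - 171, 822.45]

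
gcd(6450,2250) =150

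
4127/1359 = 4127/1359=3.04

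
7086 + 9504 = 16590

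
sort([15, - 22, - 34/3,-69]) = [ - 69,- 22, - 34/3, 15] 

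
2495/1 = 2495=2495.00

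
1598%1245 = 353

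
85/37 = 85/37= 2.30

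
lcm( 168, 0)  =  0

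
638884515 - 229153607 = 409730908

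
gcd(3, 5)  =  1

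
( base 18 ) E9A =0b1001001100100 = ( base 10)4708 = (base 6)33444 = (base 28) 604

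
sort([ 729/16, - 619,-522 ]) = [-619, -522, 729/16]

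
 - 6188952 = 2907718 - 9096670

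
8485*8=67880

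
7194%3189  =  816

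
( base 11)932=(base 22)272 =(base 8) 2144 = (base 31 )158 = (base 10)1124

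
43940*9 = 395460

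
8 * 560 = 4480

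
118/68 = 1 + 25/34  =  1.74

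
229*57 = 13053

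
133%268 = 133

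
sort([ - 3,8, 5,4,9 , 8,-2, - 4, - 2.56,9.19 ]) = [ - 4, - 3, - 2.56, - 2,4,5 , 8,8, 9,9.19]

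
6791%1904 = 1079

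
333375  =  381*875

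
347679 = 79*4401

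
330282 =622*531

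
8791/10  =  8791/10 = 879.10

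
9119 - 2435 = 6684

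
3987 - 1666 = 2321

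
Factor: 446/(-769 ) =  - 2^1 * 223^1 * 769^ (  -  1 )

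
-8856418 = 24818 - 8881236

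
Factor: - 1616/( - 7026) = 808/3513 = 2^3*3^( - 1 )*101^1*  1171^(-1)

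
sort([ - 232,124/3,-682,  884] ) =[ - 682,-232, 124/3,884]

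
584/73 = 8= 8.00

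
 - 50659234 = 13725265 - 64384499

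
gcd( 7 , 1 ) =1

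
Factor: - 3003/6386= - 2^(-1)*3^1*7^1*11^1*13^1*31^( - 1)*103^( - 1)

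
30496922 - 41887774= - 11390852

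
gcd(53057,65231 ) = 1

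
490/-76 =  - 245/38 = - 6.45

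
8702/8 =4351/4 = 1087.75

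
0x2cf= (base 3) 222122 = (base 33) lq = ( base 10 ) 719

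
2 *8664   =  17328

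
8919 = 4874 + 4045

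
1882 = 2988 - 1106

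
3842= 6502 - 2660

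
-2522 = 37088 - 39610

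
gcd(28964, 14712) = 4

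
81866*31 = 2537846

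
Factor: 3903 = 3^1*1301^1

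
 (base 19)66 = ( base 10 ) 120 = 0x78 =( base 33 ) 3L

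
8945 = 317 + 8628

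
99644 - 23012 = 76632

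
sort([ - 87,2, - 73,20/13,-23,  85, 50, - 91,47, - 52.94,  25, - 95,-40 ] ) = [ - 95, - 91, - 87, - 73 , - 52.94, - 40 , - 23, 20/13,  2,  25,  47, 50,85]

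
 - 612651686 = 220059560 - 832711246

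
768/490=384/245= 1.57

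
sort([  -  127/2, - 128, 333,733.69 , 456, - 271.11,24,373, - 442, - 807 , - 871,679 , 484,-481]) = [ -871 ,-807, - 481, - 442, - 271.11 , - 128, - 127/2,24,333 , 373,456,484, 679,733.69]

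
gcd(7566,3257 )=1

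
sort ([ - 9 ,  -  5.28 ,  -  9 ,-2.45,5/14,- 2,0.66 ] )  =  [ -9,  -  9, - 5.28, - 2.45,  -  2, 5/14,0.66]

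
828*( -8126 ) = - 6728328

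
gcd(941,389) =1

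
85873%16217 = 4788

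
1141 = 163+978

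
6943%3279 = 385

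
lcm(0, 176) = 0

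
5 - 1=4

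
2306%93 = 74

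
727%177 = 19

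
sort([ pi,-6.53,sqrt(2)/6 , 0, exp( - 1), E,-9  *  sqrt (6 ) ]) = [-9*sqrt( 6 ), -6.53 , 0, sqrt( 2) /6,exp(-1),E, pi]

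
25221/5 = 25221/5 = 5044.20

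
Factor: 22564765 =5^1 * 983^1*4591^1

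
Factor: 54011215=5^1*10802243^1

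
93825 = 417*225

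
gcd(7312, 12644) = 4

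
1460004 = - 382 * (-3822 ) 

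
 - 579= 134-713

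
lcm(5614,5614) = 5614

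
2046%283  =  65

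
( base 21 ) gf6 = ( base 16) 1cd1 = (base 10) 7377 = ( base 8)16321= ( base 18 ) 14DF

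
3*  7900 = 23700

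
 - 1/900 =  - 1/900 = - 0.00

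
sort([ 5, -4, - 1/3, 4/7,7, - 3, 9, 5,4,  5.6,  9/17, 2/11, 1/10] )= [ -4  , - 3, -1/3, 1/10,  2/11, 9/17,4/7,4,  5,5,  5.6,7, 9]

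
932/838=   1 + 47/419 =1.11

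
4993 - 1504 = 3489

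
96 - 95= 1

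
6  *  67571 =405426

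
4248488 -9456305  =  -5207817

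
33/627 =1/19 =0.05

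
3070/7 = 438 + 4/7 = 438.57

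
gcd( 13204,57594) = 2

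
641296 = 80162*8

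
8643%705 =183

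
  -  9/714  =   - 1+ 235/238=- 0.01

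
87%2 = 1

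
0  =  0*3541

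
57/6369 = 19/2123 = 0.01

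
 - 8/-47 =8/47 = 0.17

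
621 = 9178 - 8557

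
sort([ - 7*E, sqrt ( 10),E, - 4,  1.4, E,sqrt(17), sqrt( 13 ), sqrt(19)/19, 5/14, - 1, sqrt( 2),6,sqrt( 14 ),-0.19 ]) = [  -  7  *  E,-4, - 1,  -  0.19,sqrt( 19 )/19, 5/14, 1.4, sqrt( 2 ),E, E, sqrt( 10), sqrt(13 ),  sqrt( 14 ),sqrt(17),6] 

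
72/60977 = 72/60977 = 0.00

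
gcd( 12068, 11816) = 28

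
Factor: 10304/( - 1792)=-2^( - 2 )*23^1 = -23/4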